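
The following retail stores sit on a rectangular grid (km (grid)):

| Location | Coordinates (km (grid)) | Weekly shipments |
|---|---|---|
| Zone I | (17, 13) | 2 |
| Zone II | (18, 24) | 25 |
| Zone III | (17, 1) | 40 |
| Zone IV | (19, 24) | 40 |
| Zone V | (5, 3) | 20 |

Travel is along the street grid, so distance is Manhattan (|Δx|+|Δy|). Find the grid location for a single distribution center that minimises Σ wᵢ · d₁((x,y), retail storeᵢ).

Manhattan distance separates: Σwᵢ(|x−xᵢ|+|y−yᵢ|) = Σwᵢ|x−xᵢ| + Σwᵢ|y−yᵢ|, so x and y are optimised independently as 1-D weighted medians.
Total weight W = 127; half = 63.5.
x-coordinate, sorted with cumulative weight:
  x=5 (Zone V, w=20) cum 20
  x=17 (Zone I, w=2) cum 22
  x=17 (Zone III, w=40) cum 62
  x=18 (Zone II, w=25) cum 87  ← median
  x=19 (Zone IV, w=40) cum 127
⇒ x* = 18
y-coordinate, sorted with cumulative weight:
  y=1 (Zone III, w=40) cum 40
  y=3 (Zone V, w=20) cum 60
  y=13 (Zone I, w=2) cum 62
  y=24 (Zone II, w=25) cum 87  ← median
  y=24 (Zone IV, w=40) cum 127
⇒ y* = 24

(18, 24)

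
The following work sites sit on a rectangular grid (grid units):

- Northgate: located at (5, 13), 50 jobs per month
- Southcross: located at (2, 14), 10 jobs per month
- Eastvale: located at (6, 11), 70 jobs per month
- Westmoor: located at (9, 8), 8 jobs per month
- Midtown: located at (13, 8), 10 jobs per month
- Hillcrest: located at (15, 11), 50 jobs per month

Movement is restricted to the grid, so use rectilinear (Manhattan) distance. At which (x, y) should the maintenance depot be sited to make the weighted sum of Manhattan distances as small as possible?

Manhattan distance separates: Σwᵢ(|x−xᵢ|+|y−yᵢ|) = Σwᵢ|x−xᵢ| + Σwᵢ|y−yᵢ|, so x and y are optimised independently as 1-D weighted medians.
Total weight W = 198; half = 99.
x-coordinate, sorted with cumulative weight:
  x=2 (Southcross, w=10) cum 10
  x=5 (Northgate, w=50) cum 60
  x=6 (Eastvale, w=70) cum 130  ← median
  x=9 (Westmoor, w=8) cum 138
  x=13 (Midtown, w=10) cum 148
  x=15 (Hillcrest, w=50) cum 198
⇒ x* = 6
y-coordinate, sorted with cumulative weight:
  y=8 (Westmoor, w=8) cum 8
  y=8 (Midtown, w=10) cum 18
  y=11 (Eastvale, w=70) cum 88
  y=11 (Hillcrest, w=50) cum 138  ← median
  y=13 (Northgate, w=50) cum 188
  y=14 (Southcross, w=10) cum 198
⇒ y* = 11

(6, 11)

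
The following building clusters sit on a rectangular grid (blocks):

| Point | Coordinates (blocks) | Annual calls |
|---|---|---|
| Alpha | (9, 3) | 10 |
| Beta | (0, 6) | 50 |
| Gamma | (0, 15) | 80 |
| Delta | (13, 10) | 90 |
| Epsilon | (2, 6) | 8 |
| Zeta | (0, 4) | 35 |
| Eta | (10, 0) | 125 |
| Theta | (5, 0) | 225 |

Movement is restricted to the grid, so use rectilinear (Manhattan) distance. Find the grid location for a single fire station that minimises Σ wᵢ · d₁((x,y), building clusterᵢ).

Manhattan distance separates: Σwᵢ(|x−xᵢ|+|y−yᵢ|) = Σwᵢ|x−xᵢ| + Σwᵢ|y−yᵢ|, so x and y are optimised independently as 1-D weighted medians.
Total weight W = 623; half = 311.5.
x-coordinate, sorted with cumulative weight:
  x=0 (Beta, w=50) cum 50
  x=0 (Gamma, w=80) cum 130
  x=0 (Zeta, w=35) cum 165
  x=2 (Epsilon, w=8) cum 173
  x=5 (Theta, w=225) cum 398  ← median
  x=9 (Alpha, w=10) cum 408
  x=10 (Eta, w=125) cum 533
  x=13 (Delta, w=90) cum 623
⇒ x* = 5
y-coordinate, sorted with cumulative weight:
  y=0 (Eta, w=125) cum 125
  y=0 (Theta, w=225) cum 350  ← median
  y=3 (Alpha, w=10) cum 360
  y=4 (Zeta, w=35) cum 395
  y=6 (Beta, w=50) cum 445
  y=6 (Epsilon, w=8) cum 453
  y=10 (Delta, w=90) cum 543
  y=15 (Gamma, w=80) cum 623
⇒ y* = 0

(5, 0)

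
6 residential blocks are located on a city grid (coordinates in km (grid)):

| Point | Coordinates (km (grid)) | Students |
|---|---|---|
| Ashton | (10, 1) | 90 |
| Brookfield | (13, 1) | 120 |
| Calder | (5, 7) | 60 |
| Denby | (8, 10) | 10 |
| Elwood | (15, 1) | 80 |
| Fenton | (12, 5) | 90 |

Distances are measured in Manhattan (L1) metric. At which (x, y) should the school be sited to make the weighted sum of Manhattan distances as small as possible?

Manhattan distance separates: Σwᵢ(|x−xᵢ|+|y−yᵢ|) = Σwᵢ|x−xᵢ| + Σwᵢ|y−yᵢ|, so x and y are optimised independently as 1-D weighted medians.
Total weight W = 450; half = 225.
x-coordinate, sorted with cumulative weight:
  x=5 (Calder, w=60) cum 60
  x=8 (Denby, w=10) cum 70
  x=10 (Ashton, w=90) cum 160
  x=12 (Fenton, w=90) cum 250  ← median
  x=13 (Brookfield, w=120) cum 370
  x=15 (Elwood, w=80) cum 450
⇒ x* = 12
y-coordinate, sorted with cumulative weight:
  y=1 (Ashton, w=90) cum 90
  y=1 (Brookfield, w=120) cum 210
  y=1 (Elwood, w=80) cum 290  ← median
  y=5 (Fenton, w=90) cum 380
  y=7 (Calder, w=60) cum 440
  y=10 (Denby, w=10) cum 450
⇒ y* = 1

(12, 1)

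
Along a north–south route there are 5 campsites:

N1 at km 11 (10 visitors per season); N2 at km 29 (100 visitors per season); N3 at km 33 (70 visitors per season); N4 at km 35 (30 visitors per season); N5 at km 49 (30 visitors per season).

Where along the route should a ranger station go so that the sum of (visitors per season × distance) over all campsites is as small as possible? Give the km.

For a sum of weighted absolute distances on a line, the optimum is the weighted median (not the mean). Total weight W = 240; half-weight = 120.
Sort by position and accumulate weight:
  km 11 (N1, w=10) → cum 10
  km 29 (N2, w=100) → cum 110
  km 33 (N3, w=70) → cum 180  ≥ 120 → median here
  km 35 (N4, w=30) → cum 210
  km 49 (N5, w=30) → cum 240
Optimal location: km 33.

x = 33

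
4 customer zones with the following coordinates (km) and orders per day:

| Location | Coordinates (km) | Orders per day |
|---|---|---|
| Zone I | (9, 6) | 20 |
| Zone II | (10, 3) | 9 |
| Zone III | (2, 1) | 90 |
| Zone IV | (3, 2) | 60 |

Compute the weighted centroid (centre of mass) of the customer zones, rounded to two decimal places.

The minimiser of Σwᵢ‖p−pᵢ‖² is the weighted centroid p* = (Σwᵢpᵢ)/(Σwᵢ).
Σwᵢ = 179.
Σwᵢxᵢ = 20·9 + 9·10 + 90·2 + 60·3 = 630.
Σwᵢyᵢ = 20·6 + 9·3 + 90·1 + 60·2 = 357.
x* = 630/179 = 3.52, y* = 357/179 = 1.99.

(3.52, 1.99)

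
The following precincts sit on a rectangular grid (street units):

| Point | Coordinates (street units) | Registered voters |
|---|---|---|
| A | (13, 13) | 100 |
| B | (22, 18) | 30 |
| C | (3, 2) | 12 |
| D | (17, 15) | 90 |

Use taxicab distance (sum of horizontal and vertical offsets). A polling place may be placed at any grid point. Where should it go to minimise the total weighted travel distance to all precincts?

(17, 15)

Manhattan distance separates: Σwᵢ(|x−xᵢ|+|y−yᵢ|) = Σwᵢ|x−xᵢ| + Σwᵢ|y−yᵢ|, so x and y are optimised independently as 1-D weighted medians.
Total weight W = 232; half = 116.
x-coordinate, sorted with cumulative weight:
  x=3 (C, w=12) cum 12
  x=13 (A, w=100) cum 112
  x=17 (D, w=90) cum 202  ← median
  x=22 (B, w=30) cum 232
⇒ x* = 17
y-coordinate, sorted with cumulative weight:
  y=2 (C, w=12) cum 12
  y=13 (A, w=100) cum 112
  y=15 (D, w=90) cum 202  ← median
  y=18 (B, w=30) cum 232
⇒ y* = 15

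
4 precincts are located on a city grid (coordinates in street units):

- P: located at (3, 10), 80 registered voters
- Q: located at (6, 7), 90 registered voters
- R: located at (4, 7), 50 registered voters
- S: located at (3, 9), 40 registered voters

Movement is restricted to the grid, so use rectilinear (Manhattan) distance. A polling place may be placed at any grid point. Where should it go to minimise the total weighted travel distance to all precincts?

Manhattan distance separates: Σwᵢ(|x−xᵢ|+|y−yᵢ|) = Σwᵢ|x−xᵢ| + Σwᵢ|y−yᵢ|, so x and y are optimised independently as 1-D weighted medians.
Total weight W = 260; half = 130.
x-coordinate, sorted with cumulative weight:
  x=3 (P, w=80) cum 80
  x=3 (S, w=40) cum 120
  x=4 (R, w=50) cum 170  ← median
  x=6 (Q, w=90) cum 260
⇒ x* = 4
y-coordinate, sorted with cumulative weight:
  y=7 (Q, w=90) cum 90
  y=7 (R, w=50) cum 140  ← median
  y=9 (S, w=40) cum 180
  y=10 (P, w=80) cum 260
⇒ y* = 7

(4, 7)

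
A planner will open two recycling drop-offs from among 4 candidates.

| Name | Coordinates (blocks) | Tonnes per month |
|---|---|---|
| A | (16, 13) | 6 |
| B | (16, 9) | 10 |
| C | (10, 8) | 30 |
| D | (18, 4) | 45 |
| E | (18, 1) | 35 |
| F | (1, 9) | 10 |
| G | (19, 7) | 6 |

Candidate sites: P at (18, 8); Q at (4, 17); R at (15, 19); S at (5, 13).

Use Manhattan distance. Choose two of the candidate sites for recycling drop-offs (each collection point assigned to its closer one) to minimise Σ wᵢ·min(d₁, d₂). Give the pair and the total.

Evaluate every pair (each demand assigned to the nearer of the two):
  {P, S}: total = 829
  {P, Q}: total = 859
  {P, R}: total = 929
  {R, S}: total = 2173
  {Q, R}: total = 2353
  {Q, S}: total = 2581
Best pair: {P, S} with total 829.

{P, S}, total 829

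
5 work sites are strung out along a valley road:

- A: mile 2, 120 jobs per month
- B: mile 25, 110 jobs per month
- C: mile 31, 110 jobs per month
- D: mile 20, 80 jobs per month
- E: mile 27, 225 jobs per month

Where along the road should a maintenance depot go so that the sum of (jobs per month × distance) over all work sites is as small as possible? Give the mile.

x = 27

For a sum of weighted absolute distances on a line, the optimum is the weighted median (not the mean). Total weight W = 645; half-weight = 322.5.
Sort by position and accumulate weight:
  mile 2 (A, w=120) → cum 120
  mile 20 (D, w=80) → cum 200
  mile 25 (B, w=110) → cum 310
  mile 27 (E, w=225) → cum 535  ≥ 322.5 → median here
  mile 31 (C, w=110) → cum 645
Optimal location: mile 27.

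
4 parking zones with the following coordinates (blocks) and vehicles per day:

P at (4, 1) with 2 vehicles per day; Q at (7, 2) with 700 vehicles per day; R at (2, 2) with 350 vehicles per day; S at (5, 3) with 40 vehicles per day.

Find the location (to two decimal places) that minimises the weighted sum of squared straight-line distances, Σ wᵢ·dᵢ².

The minimiser of Σwᵢ‖p−pᵢ‖² is the weighted centroid p* = (Σwᵢpᵢ)/(Σwᵢ).
Σwᵢ = 1092.
Σwᵢxᵢ = 2·4 + 700·7 + 350·2 + 40·5 = 5808.
Σwᵢyᵢ = 2·1 + 700·2 + 350·2 + 40·3 = 2222.
x* = 5808/1092 = 5.32, y* = 2222/1092 = 2.03.

(5.32, 2.03)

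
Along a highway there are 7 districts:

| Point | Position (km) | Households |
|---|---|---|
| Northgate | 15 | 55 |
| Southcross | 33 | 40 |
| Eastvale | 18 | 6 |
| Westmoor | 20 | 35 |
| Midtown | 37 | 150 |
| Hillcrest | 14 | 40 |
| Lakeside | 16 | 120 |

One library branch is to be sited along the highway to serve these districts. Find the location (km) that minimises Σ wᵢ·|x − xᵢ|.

x = 20

For a sum of weighted absolute distances on a line, the optimum is the weighted median (not the mean). Total weight W = 446; half-weight = 223.
Sort by position and accumulate weight:
  km 14 (Hillcrest, w=40) → cum 40
  km 15 (Northgate, w=55) → cum 95
  km 16 (Lakeside, w=120) → cum 215
  km 18 (Eastvale, w=6) → cum 221
  km 20 (Westmoor, w=35) → cum 256  ≥ 223 → median here
  km 33 (Southcross, w=40) → cum 296
  km 37 (Midtown, w=150) → cum 446
Optimal location: km 20.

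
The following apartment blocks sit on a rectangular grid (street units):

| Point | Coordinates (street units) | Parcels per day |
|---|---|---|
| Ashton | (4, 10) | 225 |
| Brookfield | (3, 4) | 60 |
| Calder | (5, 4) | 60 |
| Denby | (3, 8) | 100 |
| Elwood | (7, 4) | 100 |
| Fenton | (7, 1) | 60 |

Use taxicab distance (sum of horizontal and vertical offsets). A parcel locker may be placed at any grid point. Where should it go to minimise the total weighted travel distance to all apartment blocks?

(4, 8)

Manhattan distance separates: Σwᵢ(|x−xᵢ|+|y−yᵢ|) = Σwᵢ|x−xᵢ| + Σwᵢ|y−yᵢ|, so x and y are optimised independently as 1-D weighted medians.
Total weight W = 605; half = 302.5.
x-coordinate, sorted with cumulative weight:
  x=3 (Brookfield, w=60) cum 60
  x=3 (Denby, w=100) cum 160
  x=4 (Ashton, w=225) cum 385  ← median
  x=5 (Calder, w=60) cum 445
  x=7 (Elwood, w=100) cum 545
  x=7 (Fenton, w=60) cum 605
⇒ x* = 4
y-coordinate, sorted with cumulative weight:
  y=1 (Fenton, w=60) cum 60
  y=4 (Brookfield, w=60) cum 120
  y=4 (Calder, w=60) cum 180
  y=4 (Elwood, w=100) cum 280
  y=8 (Denby, w=100) cum 380  ← median
  y=10 (Ashton, w=225) cum 605
⇒ y* = 8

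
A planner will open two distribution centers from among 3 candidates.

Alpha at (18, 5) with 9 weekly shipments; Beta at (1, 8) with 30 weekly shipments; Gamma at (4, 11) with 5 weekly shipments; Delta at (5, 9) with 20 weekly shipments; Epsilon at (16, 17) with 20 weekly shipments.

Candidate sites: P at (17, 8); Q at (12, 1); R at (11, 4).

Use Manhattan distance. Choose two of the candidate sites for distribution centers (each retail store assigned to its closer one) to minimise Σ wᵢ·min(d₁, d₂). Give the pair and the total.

{P, R}, total 946

Evaluate every pair (each demand assigned to the nearer of the two):
  {P, R}: total = 946
  {P, Q}: total = 1056
  {Q, R}: total = 1142
Best pair: {P, R} with total 946.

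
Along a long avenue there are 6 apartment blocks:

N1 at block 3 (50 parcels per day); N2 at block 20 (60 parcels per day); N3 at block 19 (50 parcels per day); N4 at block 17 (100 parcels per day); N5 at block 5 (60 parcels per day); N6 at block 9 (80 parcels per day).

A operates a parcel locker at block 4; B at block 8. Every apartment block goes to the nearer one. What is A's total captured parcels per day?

The indifferent point is the midpoint (4+8)/2 = 6; apartment blocks left of it (closer to A at 4) go to A, those right go to B.
  N1 at 3 (w=50) → A
  N5 at 5 (w=60) → A
  N6 at 9 (w=80) → B
  N4 at 17 (w=100) → B
  N3 at 19 (w=50) → B
  N2 at 20 (w=60) → B
A captures 110; B captures 290.

110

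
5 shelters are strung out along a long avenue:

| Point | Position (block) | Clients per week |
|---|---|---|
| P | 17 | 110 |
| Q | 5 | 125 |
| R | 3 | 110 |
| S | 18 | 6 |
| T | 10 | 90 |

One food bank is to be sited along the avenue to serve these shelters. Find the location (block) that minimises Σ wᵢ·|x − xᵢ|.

x = 5

For a sum of weighted absolute distances on a line, the optimum is the weighted median (not the mean). Total weight W = 441; half-weight = 220.5.
Sort by position and accumulate weight:
  block 3 (R, w=110) → cum 110
  block 5 (Q, w=125) → cum 235  ≥ 220.5 → median here
  block 10 (T, w=90) → cum 325
  block 17 (P, w=110) → cum 435
  block 18 (S, w=6) → cum 441
Optimal location: block 5.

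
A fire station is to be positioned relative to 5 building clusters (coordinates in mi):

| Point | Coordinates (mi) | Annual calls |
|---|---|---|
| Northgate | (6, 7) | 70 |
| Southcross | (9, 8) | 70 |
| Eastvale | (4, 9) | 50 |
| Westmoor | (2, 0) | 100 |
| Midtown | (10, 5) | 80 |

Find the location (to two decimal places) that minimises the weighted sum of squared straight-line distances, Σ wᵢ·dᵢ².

(6.08, 5.14)

The minimiser of Σwᵢ‖p−pᵢ‖² is the weighted centroid p* = (Σwᵢpᵢ)/(Σwᵢ).
Σwᵢ = 370.
Σwᵢxᵢ = 70·6 + 70·9 + 50·4 + 100·2 + 80·10 = 2250.
Σwᵢyᵢ = 70·7 + 70·8 + 50·9 + 100·0 + 80·5 = 1900.
x* = 2250/370 = 6.08, y* = 1900/370 = 5.14.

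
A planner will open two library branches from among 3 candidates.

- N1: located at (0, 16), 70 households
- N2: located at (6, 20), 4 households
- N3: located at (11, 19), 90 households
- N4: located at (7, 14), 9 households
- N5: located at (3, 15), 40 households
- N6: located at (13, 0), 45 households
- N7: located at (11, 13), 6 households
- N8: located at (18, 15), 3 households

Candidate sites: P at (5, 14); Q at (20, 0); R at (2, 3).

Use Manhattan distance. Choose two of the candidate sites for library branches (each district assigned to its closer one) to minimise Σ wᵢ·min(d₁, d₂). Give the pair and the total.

{P, Q}, total 2045

Evaluate every pair (each demand assigned to the nearer of the two):
  {P, Q}: total = 2045
  {P, R}: total = 2360
  {Q, R}: total = 4528
Best pair: {P, Q} with total 2045.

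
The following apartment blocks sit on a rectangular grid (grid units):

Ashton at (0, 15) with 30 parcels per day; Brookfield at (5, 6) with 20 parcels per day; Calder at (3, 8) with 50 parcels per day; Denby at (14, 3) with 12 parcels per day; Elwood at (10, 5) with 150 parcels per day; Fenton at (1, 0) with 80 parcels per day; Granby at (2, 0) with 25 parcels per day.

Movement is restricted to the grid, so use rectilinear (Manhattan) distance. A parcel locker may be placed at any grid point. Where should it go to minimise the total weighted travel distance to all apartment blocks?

(3, 5)

Manhattan distance separates: Σwᵢ(|x−xᵢ|+|y−yᵢ|) = Σwᵢ|x−xᵢ| + Σwᵢ|y−yᵢ|, so x and y are optimised independently as 1-D weighted medians.
Total weight W = 367; half = 183.5.
x-coordinate, sorted with cumulative weight:
  x=0 (Ashton, w=30) cum 30
  x=1 (Fenton, w=80) cum 110
  x=2 (Granby, w=25) cum 135
  x=3 (Calder, w=50) cum 185  ← median
  x=5 (Brookfield, w=20) cum 205
  x=10 (Elwood, w=150) cum 355
  x=14 (Denby, w=12) cum 367
⇒ x* = 3
y-coordinate, sorted with cumulative weight:
  y=0 (Fenton, w=80) cum 80
  y=0 (Granby, w=25) cum 105
  y=3 (Denby, w=12) cum 117
  y=5 (Elwood, w=150) cum 267  ← median
  y=6 (Brookfield, w=20) cum 287
  y=8 (Calder, w=50) cum 337
  y=15 (Ashton, w=30) cum 367
⇒ y* = 5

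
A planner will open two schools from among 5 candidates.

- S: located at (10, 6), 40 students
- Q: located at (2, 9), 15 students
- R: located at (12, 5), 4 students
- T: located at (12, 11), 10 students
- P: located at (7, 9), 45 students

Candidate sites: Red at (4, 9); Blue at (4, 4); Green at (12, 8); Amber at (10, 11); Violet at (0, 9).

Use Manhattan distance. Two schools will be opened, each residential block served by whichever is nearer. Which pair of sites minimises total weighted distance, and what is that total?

Evaluate every pair (each demand assigned to the nearer of the two):
  {Red, Green}: total = 367
  {Red, Amber}: total = 417
  {Green, Violet}: total = 502
  {Amber, Violet}: total = 507
  {Green, Amber}: total = 567
  {Blue, Green}: total = 577
  {Blue, Amber}: total = 582
  {Red, Blue}: total = 621
  {Red, Violet}: total = 673
  {Blue, Violet}: total = 841
Best pair: {Red, Green} with total 367.

{Red, Green}, total 367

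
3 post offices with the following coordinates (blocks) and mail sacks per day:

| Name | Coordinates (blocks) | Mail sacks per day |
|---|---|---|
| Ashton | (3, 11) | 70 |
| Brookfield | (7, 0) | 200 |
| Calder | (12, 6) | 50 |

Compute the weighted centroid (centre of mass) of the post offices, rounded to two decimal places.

The minimiser of Σwᵢ‖p−pᵢ‖² is the weighted centroid p* = (Σwᵢpᵢ)/(Σwᵢ).
Σwᵢ = 320.
Σwᵢxᵢ = 70·3 + 200·7 + 50·12 = 2210.
Σwᵢyᵢ = 70·11 + 200·0 + 50·6 = 1070.
x* = 2210/320 = 6.91, y* = 1070/320 = 3.34.

(6.91, 3.34)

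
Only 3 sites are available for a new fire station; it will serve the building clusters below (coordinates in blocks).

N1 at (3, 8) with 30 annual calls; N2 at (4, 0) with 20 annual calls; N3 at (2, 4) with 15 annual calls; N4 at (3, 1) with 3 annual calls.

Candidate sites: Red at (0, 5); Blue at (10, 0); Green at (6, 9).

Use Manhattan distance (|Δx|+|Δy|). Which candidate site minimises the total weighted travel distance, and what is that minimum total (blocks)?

Total weighted distance at each candidate:
  Red (0, 5): total = 426
  Blue (10, 0): total = 774
  Green (6, 9): total = 508
Minimum is at Red with total 426 blocks.

Red, total 426 blocks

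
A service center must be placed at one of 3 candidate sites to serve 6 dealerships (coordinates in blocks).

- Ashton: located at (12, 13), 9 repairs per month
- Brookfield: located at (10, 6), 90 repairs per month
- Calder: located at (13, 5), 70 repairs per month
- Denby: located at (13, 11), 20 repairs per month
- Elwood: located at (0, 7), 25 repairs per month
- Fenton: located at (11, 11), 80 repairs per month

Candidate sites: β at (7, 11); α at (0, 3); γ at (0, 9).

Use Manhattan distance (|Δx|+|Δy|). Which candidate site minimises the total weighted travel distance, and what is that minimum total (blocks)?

Total weighted distance at each candidate:
  β (7, 11): total = 2338
  α (0, 3): total = 4458
  γ (0, 9): total = 3894
Minimum is at β with total 2338 blocks.

β, total 2338 blocks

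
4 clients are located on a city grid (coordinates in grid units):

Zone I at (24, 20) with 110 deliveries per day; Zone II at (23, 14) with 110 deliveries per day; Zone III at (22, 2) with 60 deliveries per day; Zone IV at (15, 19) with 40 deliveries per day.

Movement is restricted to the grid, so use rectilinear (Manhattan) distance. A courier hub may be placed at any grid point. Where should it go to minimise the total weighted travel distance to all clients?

Manhattan distance separates: Σwᵢ(|x−xᵢ|+|y−yᵢ|) = Σwᵢ|x−xᵢ| + Σwᵢ|y−yᵢ|, so x and y are optimised independently as 1-D weighted medians.
Total weight W = 320; half = 160.
x-coordinate, sorted with cumulative weight:
  x=15 (Zone IV, w=40) cum 40
  x=22 (Zone III, w=60) cum 100
  x=23 (Zone II, w=110) cum 210  ← median
  x=24 (Zone I, w=110) cum 320
⇒ x* = 23
y-coordinate, sorted with cumulative weight:
  y=2 (Zone III, w=60) cum 60
  y=14 (Zone II, w=110) cum 170  ← median
  y=19 (Zone IV, w=40) cum 210
  y=20 (Zone I, w=110) cum 320
⇒ y* = 14

(23, 14)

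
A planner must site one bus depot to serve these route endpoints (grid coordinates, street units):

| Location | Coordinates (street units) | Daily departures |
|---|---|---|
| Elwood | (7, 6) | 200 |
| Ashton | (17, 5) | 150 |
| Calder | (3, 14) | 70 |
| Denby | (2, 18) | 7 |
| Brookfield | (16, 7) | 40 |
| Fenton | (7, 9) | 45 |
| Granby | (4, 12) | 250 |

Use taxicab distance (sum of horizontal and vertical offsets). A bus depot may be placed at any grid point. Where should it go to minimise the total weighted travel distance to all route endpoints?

Manhattan distance separates: Σwᵢ(|x−xᵢ|+|y−yᵢ|) = Σwᵢ|x−xᵢ| + Σwᵢ|y−yᵢ|, so x and y are optimised independently as 1-D weighted medians.
Total weight W = 762; half = 381.
x-coordinate, sorted with cumulative weight:
  x=2 (Denby, w=7) cum 7
  x=3 (Calder, w=70) cum 77
  x=4 (Granby, w=250) cum 327
  x=7 (Elwood, w=200) cum 527  ← median
  x=7 (Fenton, w=45) cum 572
  x=16 (Brookfield, w=40) cum 612
  x=17 (Ashton, w=150) cum 762
⇒ x* = 7
y-coordinate, sorted with cumulative weight:
  y=5 (Ashton, w=150) cum 150
  y=6 (Elwood, w=200) cum 350
  y=7 (Brookfield, w=40) cum 390  ← median
  y=9 (Fenton, w=45) cum 435
  y=12 (Granby, w=250) cum 685
  y=14 (Calder, w=70) cum 755
  y=18 (Denby, w=7) cum 762
⇒ y* = 7

(7, 7)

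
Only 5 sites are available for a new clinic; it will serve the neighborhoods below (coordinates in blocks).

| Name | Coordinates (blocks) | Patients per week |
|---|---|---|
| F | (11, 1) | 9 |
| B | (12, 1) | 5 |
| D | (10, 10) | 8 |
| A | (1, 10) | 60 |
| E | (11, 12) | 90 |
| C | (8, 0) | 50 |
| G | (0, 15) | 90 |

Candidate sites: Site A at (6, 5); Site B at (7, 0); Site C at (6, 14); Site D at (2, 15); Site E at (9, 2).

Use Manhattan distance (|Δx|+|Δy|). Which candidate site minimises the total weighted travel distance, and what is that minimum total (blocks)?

Site C, total 2921 blocks

Total weighted distance at each candidate:
  Site A (6, 5): total = 3673
  Site B (7, 0): total = 4609
  Site C (6, 14): total = 2921
  Site D (2, 15): total = 3101
  Site E (9, 2): total = 4289
Minimum is at Site C with total 2921 blocks.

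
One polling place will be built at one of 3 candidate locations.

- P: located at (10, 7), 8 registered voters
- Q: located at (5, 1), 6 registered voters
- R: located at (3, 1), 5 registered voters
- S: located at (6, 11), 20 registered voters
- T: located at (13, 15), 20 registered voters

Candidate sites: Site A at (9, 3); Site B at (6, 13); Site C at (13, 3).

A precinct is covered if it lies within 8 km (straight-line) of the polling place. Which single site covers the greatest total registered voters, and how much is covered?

Coverage radius r = 8 km; a point is covered iff (Δx)²+(Δy)² ≤ 8² = 64.
  Site A (9, 3): covers {P, Q, R} → 19
  Site B (6, 13): covers {P, S, T} → 48
  Site C (13, 3): covers {P} → 8
Maximum coverage at Site B: 48 registered voters.

Site B, covering 48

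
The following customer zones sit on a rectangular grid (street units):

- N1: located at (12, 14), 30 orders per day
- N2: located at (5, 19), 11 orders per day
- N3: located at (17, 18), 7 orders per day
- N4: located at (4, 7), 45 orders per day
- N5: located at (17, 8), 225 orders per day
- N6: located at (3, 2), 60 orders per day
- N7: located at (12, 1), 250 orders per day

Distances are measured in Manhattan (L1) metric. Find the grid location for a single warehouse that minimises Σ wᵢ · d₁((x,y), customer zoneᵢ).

(12, 7)

Manhattan distance separates: Σwᵢ(|x−xᵢ|+|y−yᵢ|) = Σwᵢ|x−xᵢ| + Σwᵢ|y−yᵢ|, so x and y are optimised independently as 1-D weighted medians.
Total weight W = 628; half = 314.
x-coordinate, sorted with cumulative weight:
  x=3 (N6, w=60) cum 60
  x=4 (N4, w=45) cum 105
  x=5 (N2, w=11) cum 116
  x=12 (N1, w=30) cum 146
  x=12 (N7, w=250) cum 396  ← median
  x=17 (N3, w=7) cum 403
  x=17 (N5, w=225) cum 628
⇒ x* = 12
y-coordinate, sorted with cumulative weight:
  y=1 (N7, w=250) cum 250
  y=2 (N6, w=60) cum 310
  y=7 (N4, w=45) cum 355  ← median
  y=8 (N5, w=225) cum 580
  y=14 (N1, w=30) cum 610
  y=18 (N3, w=7) cum 617
  y=19 (N2, w=11) cum 628
⇒ y* = 7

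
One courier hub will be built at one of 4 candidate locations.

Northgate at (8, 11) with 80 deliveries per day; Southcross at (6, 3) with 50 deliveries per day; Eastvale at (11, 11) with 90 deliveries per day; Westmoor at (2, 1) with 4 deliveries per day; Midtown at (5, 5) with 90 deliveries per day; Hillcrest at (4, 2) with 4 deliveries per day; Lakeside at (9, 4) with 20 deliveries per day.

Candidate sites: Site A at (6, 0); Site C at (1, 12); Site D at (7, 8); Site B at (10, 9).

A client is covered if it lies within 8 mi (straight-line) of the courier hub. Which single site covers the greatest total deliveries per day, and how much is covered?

Site D, covering 334

Coverage radius r = 8 mi; a point is covered iff (Δx)²+(Δy)² ≤ 8² = 64.
  Site A (6, 0): covers {Southcross, Westmoor, Midtown, Hillcrest, Lakeside} → 168
  Site C (1, 12): covers {Northgate} → 80
  Site D (7, 8): covers {Northgate, Southcross, Eastvale, Midtown, Hillcrest, Lakeside} → 334
  Site B (10, 9): covers {Northgate, Southcross, Eastvale, Midtown, Lakeside} → 330
Maximum coverage at Site D: 334 deliveries per day.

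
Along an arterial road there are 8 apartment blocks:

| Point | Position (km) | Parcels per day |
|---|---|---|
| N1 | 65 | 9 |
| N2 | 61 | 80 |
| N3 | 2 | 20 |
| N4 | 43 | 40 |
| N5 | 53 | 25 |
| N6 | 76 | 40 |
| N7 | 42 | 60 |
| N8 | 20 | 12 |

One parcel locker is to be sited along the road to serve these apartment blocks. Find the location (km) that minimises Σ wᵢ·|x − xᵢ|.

x = 53

For a sum of weighted absolute distances on a line, the optimum is the weighted median (not the mean). Total weight W = 286; half-weight = 143.
Sort by position and accumulate weight:
  km 2 (N3, w=20) → cum 20
  km 20 (N8, w=12) → cum 32
  km 42 (N7, w=60) → cum 92
  km 43 (N4, w=40) → cum 132
  km 53 (N5, w=25) → cum 157  ≥ 143 → median here
  km 61 (N2, w=80) → cum 237
  km 65 (N1, w=9) → cum 246
  km 76 (N6, w=40) → cum 286
Optimal location: km 53.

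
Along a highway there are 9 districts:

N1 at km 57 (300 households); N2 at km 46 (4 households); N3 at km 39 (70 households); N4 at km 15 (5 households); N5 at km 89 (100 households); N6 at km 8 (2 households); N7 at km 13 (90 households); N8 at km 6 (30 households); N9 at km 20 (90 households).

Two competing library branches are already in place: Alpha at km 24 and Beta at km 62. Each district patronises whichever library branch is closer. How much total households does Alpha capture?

287

The indifferent point is the midpoint (24+62)/2 = 43; districts left of it (closer to Alpha at 24) go to Alpha, those right go to Beta.
  N8 at 6 (w=30) → Alpha
  N6 at 8 (w=2) → Alpha
  N7 at 13 (w=90) → Alpha
  N4 at 15 (w=5) → Alpha
  N9 at 20 (w=90) → Alpha
  N3 at 39 (w=70) → Alpha
  N2 at 46 (w=4) → Beta
  N1 at 57 (w=300) → Beta
  N5 at 89 (w=100) → Beta
Alpha captures 287; Beta captures 404.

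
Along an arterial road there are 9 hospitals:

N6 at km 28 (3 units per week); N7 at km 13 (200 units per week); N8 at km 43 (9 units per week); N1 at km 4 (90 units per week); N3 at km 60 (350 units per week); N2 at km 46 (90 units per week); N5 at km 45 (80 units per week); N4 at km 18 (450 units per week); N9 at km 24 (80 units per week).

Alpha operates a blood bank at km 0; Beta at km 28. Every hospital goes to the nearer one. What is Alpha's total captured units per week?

290

The indifferent point is the midpoint (0+28)/2 = 14; hospitals left of it (closer to Alpha at 0) go to Alpha, those right go to Beta.
  N1 at 4 (w=90) → Alpha
  N7 at 13 (w=200) → Alpha
  N4 at 18 (w=450) → Beta
  N9 at 24 (w=80) → Beta
  N6 at 28 (w=3) → Beta
  N8 at 43 (w=9) → Beta
  N5 at 45 (w=80) → Beta
  N2 at 46 (w=90) → Beta
  N3 at 60 (w=350) → Beta
Alpha captures 290; Beta captures 1062.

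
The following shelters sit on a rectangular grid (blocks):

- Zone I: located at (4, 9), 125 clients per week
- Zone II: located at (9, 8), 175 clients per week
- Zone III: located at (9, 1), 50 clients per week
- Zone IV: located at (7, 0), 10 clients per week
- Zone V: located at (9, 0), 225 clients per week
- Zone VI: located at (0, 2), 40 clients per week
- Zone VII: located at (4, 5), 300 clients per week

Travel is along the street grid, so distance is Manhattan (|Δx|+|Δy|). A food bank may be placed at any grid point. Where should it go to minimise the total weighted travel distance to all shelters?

(4, 5)

Manhattan distance separates: Σwᵢ(|x−xᵢ|+|y−yᵢ|) = Σwᵢ|x−xᵢ| + Σwᵢ|y−yᵢ|, so x and y are optimised independently as 1-D weighted medians.
Total weight W = 925; half = 462.5.
x-coordinate, sorted with cumulative weight:
  x=0 (Zone VI, w=40) cum 40
  x=4 (Zone I, w=125) cum 165
  x=4 (Zone VII, w=300) cum 465  ← median
  x=7 (Zone IV, w=10) cum 475
  x=9 (Zone II, w=175) cum 650
  x=9 (Zone III, w=50) cum 700
  x=9 (Zone V, w=225) cum 925
⇒ x* = 4
y-coordinate, sorted with cumulative weight:
  y=0 (Zone IV, w=10) cum 10
  y=0 (Zone V, w=225) cum 235
  y=1 (Zone III, w=50) cum 285
  y=2 (Zone VI, w=40) cum 325
  y=5 (Zone VII, w=300) cum 625  ← median
  y=8 (Zone II, w=175) cum 800
  y=9 (Zone I, w=125) cum 925
⇒ y* = 5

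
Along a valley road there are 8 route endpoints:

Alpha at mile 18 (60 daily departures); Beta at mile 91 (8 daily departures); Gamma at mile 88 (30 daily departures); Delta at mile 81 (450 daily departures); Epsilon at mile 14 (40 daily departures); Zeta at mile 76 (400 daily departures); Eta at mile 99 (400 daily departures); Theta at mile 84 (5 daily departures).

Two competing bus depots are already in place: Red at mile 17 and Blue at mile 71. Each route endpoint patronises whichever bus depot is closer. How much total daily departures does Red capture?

The indifferent point is the midpoint (17+71)/2 = 44; route endpoints left of it (closer to Red at 17) go to Red, those right go to Blue.
  Epsilon at 14 (w=40) → Red
  Alpha at 18 (w=60) → Red
  Zeta at 76 (w=400) → Blue
  Delta at 81 (w=450) → Blue
  Theta at 84 (w=5) → Blue
  Gamma at 88 (w=30) → Blue
  Beta at 91 (w=8) → Blue
  Eta at 99 (w=400) → Blue
Red captures 100; Blue captures 1293.

100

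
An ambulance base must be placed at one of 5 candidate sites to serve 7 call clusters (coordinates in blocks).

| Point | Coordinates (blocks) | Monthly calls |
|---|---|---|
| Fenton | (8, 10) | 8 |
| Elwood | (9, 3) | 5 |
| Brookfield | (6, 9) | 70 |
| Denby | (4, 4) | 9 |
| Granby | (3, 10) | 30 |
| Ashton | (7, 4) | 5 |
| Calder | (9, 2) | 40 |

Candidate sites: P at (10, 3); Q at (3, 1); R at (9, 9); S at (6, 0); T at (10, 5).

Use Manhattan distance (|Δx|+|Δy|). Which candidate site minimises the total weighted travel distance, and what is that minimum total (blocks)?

Total weighted distance at each candidate:
  P (10, 3): total = 1360
  Q (3, 1): total = 1543
  R (9, 9): total = 871
  S (6, 0): total = 1425
  T (10, 5): total = 1234
Minimum is at R with total 871 blocks.

R, total 871 blocks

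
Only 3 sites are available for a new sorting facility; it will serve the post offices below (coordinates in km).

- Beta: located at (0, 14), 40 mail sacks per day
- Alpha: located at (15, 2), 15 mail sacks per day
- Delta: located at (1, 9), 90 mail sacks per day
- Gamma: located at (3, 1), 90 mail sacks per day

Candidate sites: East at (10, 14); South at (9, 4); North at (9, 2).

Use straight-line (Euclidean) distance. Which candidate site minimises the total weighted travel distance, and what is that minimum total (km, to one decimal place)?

South, total 2085.8 km

Total weighted distance at each candidate:
  East (10, 14): total = 2850.4
  South (9, 4): total = 2085.8
  North (9, 2): total = 2194.2
Minimum is at South with total 2085.8 km.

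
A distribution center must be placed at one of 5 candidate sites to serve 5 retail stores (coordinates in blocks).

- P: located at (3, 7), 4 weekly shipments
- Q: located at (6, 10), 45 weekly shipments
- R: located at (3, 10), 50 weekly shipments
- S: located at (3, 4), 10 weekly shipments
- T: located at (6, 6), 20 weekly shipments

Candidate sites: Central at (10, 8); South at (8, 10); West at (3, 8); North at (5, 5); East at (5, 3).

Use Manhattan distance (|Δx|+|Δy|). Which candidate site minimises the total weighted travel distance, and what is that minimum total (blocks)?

West, total 469 blocks

Total weighted distance at each candidate:
  Central (10, 8): total = 982
  South (8, 10): total = 602
  West (3, 8): total = 469
  North (5, 5): total = 706
  East (5, 3): total = 944
Minimum is at West with total 469 blocks.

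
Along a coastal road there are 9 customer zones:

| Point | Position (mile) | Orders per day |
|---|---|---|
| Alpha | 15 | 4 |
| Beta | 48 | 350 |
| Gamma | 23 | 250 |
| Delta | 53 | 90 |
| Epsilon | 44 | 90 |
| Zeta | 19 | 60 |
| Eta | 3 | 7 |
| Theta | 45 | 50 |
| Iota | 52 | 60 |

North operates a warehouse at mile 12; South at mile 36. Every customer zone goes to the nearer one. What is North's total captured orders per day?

The indifferent point is the midpoint (12+36)/2 = 24; customer zones left of it (closer to North at 12) go to North, those right go to South.
  Eta at 3 (w=7) → North
  Alpha at 15 (w=4) → North
  Zeta at 19 (w=60) → North
  Gamma at 23 (w=250) → North
  Epsilon at 44 (w=90) → South
  Theta at 45 (w=50) → South
  Beta at 48 (w=350) → South
  Iota at 52 (w=60) → South
  Delta at 53 (w=90) → South
North captures 321; South captures 640.

321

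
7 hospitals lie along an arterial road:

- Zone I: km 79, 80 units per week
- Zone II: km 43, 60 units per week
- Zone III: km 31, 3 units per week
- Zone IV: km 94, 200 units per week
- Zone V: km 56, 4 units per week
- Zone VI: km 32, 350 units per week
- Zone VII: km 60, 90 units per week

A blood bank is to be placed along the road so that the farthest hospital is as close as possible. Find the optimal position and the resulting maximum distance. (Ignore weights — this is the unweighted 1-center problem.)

The 1-center on a line is the midpoint of the two extreme points: leftmost at 31, rightmost at 94.
Optimal location = (31 + 94)/2 = 62.5; maximum distance = (94 − 31)/2 = 31.5.

location 62.5, max distance 31.5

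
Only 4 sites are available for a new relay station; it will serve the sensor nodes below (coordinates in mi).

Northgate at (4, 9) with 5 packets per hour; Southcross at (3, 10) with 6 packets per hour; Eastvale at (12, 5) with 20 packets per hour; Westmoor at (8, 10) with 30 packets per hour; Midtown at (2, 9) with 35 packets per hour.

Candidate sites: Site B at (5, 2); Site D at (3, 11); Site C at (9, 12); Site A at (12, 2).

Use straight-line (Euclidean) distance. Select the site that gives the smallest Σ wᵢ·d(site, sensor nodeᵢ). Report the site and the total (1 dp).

Total weighted distance at each candidate:
  Site B (5, 2): total = 760.0
  Site D (3, 11): total = 464.7
  Site C (9, 12): total = 553.1
  Site A (12, 2): total = 881.0
Minimum is at Site D with total 464.7 mi.

Site D, total 464.7 mi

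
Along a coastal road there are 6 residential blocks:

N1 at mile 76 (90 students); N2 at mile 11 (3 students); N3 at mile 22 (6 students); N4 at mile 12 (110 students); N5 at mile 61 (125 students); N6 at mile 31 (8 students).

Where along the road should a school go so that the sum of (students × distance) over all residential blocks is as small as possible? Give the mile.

x = 61

For a sum of weighted absolute distances on a line, the optimum is the weighted median (not the mean). Total weight W = 342; half-weight = 171.
Sort by position and accumulate weight:
  mile 11 (N2, w=3) → cum 3
  mile 12 (N4, w=110) → cum 113
  mile 22 (N3, w=6) → cum 119
  mile 31 (N6, w=8) → cum 127
  mile 61 (N5, w=125) → cum 252  ≥ 171 → median here
  mile 76 (N1, w=90) → cum 342
Optimal location: mile 61.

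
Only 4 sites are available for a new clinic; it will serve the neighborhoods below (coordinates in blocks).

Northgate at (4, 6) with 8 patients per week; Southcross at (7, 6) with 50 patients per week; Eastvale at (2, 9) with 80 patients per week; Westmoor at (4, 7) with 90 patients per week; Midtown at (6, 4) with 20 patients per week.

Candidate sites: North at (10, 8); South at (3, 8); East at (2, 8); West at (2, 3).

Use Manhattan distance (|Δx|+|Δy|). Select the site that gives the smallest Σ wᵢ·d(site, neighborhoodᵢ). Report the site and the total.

Total weighted distance at each candidate:
  North (10, 8): total = 1824
  South (3, 8): total = 804
  East (2, 8): total = 892
  West (2, 3): total = 1560
Minimum is at South with total 804 blocks.

South, total 804 blocks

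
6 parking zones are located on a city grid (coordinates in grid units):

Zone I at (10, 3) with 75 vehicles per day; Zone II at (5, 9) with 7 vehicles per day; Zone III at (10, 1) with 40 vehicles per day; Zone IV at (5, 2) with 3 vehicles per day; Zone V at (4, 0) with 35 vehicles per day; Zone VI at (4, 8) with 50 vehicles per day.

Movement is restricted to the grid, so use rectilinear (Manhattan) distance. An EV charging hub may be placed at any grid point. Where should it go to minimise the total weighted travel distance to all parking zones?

Manhattan distance separates: Σwᵢ(|x−xᵢ|+|y−yᵢ|) = Σwᵢ|x−xᵢ| + Σwᵢ|y−yᵢ|, so x and y are optimised independently as 1-D weighted medians.
Total weight W = 210; half = 105.
x-coordinate, sorted with cumulative weight:
  x=4 (Zone V, w=35) cum 35
  x=4 (Zone VI, w=50) cum 85
  x=5 (Zone II, w=7) cum 92
  x=5 (Zone IV, w=3) cum 95
  x=10 (Zone I, w=75) cum 170  ← median
  x=10 (Zone III, w=40) cum 210
⇒ x* = 10
y-coordinate, sorted with cumulative weight:
  y=0 (Zone V, w=35) cum 35
  y=1 (Zone III, w=40) cum 75
  y=2 (Zone IV, w=3) cum 78
  y=3 (Zone I, w=75) cum 153  ← median
  y=8 (Zone VI, w=50) cum 203
  y=9 (Zone II, w=7) cum 210
⇒ y* = 3

(10, 3)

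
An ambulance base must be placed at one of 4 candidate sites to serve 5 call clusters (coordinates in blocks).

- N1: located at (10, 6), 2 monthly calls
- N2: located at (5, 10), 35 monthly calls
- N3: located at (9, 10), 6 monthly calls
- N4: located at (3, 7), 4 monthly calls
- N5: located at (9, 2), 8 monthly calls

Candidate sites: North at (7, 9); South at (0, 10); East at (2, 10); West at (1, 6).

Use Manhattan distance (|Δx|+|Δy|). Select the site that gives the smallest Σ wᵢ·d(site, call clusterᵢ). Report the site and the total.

Total weighted distance at each candidate:
  North (7, 9): total = 231
  South (0, 10): total = 417
  East (2, 10): total = 307
  West (1, 6): total = 478
Minimum is at North with total 231 blocks.

North, total 231 blocks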